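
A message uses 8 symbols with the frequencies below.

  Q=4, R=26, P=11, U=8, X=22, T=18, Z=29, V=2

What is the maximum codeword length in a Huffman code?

Merge the two lowest-weight nodes at each step:
combine V(2), Q(4) → 6
combine 6, U(8) → 14
combine P(11), 14 → 25
combine T(18), X(22) → 40
combine 25, R(26) → 51
combine Z(29), 40 → 69
combine 51, 69 → 120
The first pair merged (V, Q) ends up deepest, at depth 5.

5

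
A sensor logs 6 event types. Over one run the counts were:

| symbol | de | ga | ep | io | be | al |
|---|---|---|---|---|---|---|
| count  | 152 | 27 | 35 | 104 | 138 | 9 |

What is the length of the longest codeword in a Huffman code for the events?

Merge the two lowest-weight nodes at each step:
combine al(9), ga(27) → 36
combine ep(35), 36 → 71
combine 71, io(104) → 175
combine be(138), de(152) → 290
combine 175, 290 → 465
Maximum depth reached is 4.

4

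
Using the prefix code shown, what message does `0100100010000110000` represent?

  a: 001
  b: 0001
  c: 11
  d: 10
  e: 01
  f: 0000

eabfcf

Read left to right; each codeword is recognised as soon as it completes (prefix code):
  01→e | 001→a | 0001→b | 0000→f | 11→c | 0000→f
Decoded message: eabfcf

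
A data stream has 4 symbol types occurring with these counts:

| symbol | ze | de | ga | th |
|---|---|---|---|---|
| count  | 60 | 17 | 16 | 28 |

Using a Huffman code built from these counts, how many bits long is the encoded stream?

215

Greedily combine the two least-frequent nodes:
merge ga(16) and de(17): 33
merge th(28) and 33: 61
merge ze(60) and 61: 121
Each symbol's bit-cost is frequency × depth; summing gives 215 bits (equivalently 33 + 61 + 121).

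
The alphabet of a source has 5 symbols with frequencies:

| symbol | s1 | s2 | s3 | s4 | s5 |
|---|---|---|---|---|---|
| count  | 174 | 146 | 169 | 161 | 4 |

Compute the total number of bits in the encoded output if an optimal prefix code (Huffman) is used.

Build the Huffman tree bottom-up:
s5(4) + s2(146) → 150
150 + s4(161) → 311
s3(169) + s1(174) → 343
311 + 343 → 654
Total encoded bits = sum of merged weights = 150 + 311 + 343 + 654 = 1458.

1458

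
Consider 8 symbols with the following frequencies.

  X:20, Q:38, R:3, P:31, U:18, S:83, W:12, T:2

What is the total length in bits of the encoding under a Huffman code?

512

Merge the two smallest weights repeatedly:
T(2) + R(3) → 5
5 + W(12) → 17
17 + U(18) → 35
X(20) + P(31) → 51
35 + Q(38) → 73
51 + 73 → 124
S(83) + 124 → 207
Each symbol's bit-cost is frequency × depth; summing gives 512 bits (equivalently 5 + 17 + 35 + 51 + 73 + 124 + 207).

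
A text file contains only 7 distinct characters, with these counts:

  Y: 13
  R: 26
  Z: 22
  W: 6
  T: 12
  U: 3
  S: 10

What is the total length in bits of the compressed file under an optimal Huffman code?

Greedily combine the two least-frequent nodes:
merge U(3) and W(6): 9
merge 9 and S(10): 19
merge T(12) and Y(13): 25
merge 19 and Z(22): 41
merge 25 and R(26): 51
merge 41 and 51: 92
Total encoded bits = sum of merged weights = 9 + 19 + 25 + 41 + 51 + 92 = 237.

237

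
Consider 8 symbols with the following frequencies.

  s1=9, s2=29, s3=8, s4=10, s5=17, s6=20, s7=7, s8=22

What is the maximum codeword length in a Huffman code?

4

Merge the two lowest-weight nodes at each step:
combine s7(7), s3(8) → 15
combine s1(9), s4(10) → 19
combine 15, s5(17) → 32
combine 19, s6(20) → 39
combine s8(22), s2(29) → 51
combine 32, 39 → 71
combine 51, 71 → 122
Maximum depth reached is 4.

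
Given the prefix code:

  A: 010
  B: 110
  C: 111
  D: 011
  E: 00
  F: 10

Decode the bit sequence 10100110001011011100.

Read left to right; each codeword is recognised as soon as it completes (prefix code):
  10→F | 10→F | 011→D | 00→E | 010→A | 110→B | 111→C | 00→E
Decoded message: FFDEABCE

FFDEABCE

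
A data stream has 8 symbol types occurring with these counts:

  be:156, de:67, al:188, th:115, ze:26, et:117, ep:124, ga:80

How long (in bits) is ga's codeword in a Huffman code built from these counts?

Huffman merges, smallest pair first:
ze(26) + de(67) → 93
ga(80) + 93 → 173
th(115) + et(117) → 232
ep(124) + be(156) → 280
173 + al(188) → 361
232 + 280 → 512
361 + 512 → 873
The subtree containing ga is merged 3 times, so code length = 3.

3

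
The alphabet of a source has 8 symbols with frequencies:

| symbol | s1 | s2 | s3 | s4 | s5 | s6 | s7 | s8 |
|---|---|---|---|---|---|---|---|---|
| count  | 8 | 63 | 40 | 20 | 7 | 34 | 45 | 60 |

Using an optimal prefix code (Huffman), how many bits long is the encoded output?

Merge the two smallest weights repeatedly:
combine s5(7), s1(8) → 15
combine 15, s4(20) → 35
combine s6(34), 35 → 69
combine s3(40), s7(45) → 85
combine s8(60), s2(63) → 123
combine 69, 85 → 154
combine 123, 154 → 277
Total encoded bits = sum of merged weights = 15 + 35 + 69 + 85 + 123 + 154 + 277 = 758.

758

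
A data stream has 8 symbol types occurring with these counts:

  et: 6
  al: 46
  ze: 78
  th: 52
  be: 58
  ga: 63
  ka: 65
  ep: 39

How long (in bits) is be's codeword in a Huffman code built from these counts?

3

Build the tree from the bottom:
et(6) + ep(39) → 45
45 + al(46) → 91
th(52) + be(58) → 110
ga(63) + ka(65) → 128
ze(78) + 91 → 169
110 + 128 → 238
169 + 238 → 407
be sits 3 levels below the root, so its codeword is 3 bits.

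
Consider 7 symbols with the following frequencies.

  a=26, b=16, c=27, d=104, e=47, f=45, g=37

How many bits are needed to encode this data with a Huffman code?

797

Build the Huffman tree bottom-up:
merge b(16) and a(26): 42
merge c(27) and g(37): 64
merge 42 and f(45): 87
merge e(47) and 64: 111
merge 87 and d(104): 191
merge 111 and 191: 302
The encoded length is the sum of every internal node's weight: 42 + 64 + 87 + 111 + 191 + 302 = 797 bits.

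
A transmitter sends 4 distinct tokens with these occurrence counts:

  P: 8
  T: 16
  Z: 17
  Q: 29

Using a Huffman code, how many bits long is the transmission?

Greedily combine the two least-frequent nodes:
combine P(8), T(16) → 24
combine Z(17), 24 → 41
combine Q(29), 41 → 70
Total encoded bits = sum of merged weights = 24 + 41 + 70 = 135.

135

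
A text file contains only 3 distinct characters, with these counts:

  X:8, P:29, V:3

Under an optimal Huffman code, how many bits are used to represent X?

Repeatedly merge the two smallest:
V(3) + X(8) → 11
11 + P(29) → 40
X's leaf is at depth 2, giving a 2-bit codeword.

2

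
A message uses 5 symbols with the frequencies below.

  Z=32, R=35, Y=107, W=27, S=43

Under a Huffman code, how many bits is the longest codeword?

3

Merge the two lowest-weight nodes at each step:
merge W(27) and Z(32): 59
merge R(35) and S(43): 78
merge 59 and 78: 137
merge Y(107) and 137: 244
The first pair merged (W, Z) ends up deepest, at depth 3.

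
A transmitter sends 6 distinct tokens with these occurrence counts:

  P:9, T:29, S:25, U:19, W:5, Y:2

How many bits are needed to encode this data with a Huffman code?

Merge the two smallest weights repeatedly:
merge Y(2) and W(5): 7
merge 7 and P(9): 16
merge 16 and U(19): 35
merge S(25) and T(29): 54
merge 35 and 54: 89
Total encoded bits = sum of merged weights = 7 + 16 + 35 + 54 + 89 = 201.

201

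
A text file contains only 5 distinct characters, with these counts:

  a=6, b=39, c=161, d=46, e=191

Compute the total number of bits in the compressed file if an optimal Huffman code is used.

Build the Huffman tree bottom-up:
combine a(6), b(39) → 45
combine 45, d(46) → 91
combine 91, c(161) → 252
combine e(191), 252 → 443
Total encoded bits = sum of merged weights = 45 + 91 + 252 + 443 = 831.

831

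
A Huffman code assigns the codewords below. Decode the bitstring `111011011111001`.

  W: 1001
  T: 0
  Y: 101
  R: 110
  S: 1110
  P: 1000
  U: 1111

Read left to right; each codeword is recognised as soon as it completes (prefix code):
  1110→S | 110→R | 1111→U | 1001→W
Decoded message: SRUW

SRUW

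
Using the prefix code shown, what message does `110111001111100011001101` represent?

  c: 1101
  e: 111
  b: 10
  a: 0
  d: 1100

Read left to right; each codeword is recognised as soon as it completes (prefix code):
  1101→c | 1100→d | 111→e | 1100→d | 0→a | 1100→d | 1101→c
Decoded message: cdedadc

cdedadc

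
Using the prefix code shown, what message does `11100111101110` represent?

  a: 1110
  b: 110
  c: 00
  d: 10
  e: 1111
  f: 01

Read left to right; each codeword is recognised as soon as it completes (prefix code):
  1110→a | 01→f | 1110→a | 1110→a
Decoded message: afaa

afaa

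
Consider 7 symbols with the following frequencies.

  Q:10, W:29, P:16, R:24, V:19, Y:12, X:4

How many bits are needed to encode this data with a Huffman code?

303

Build the Huffman tree bottom-up:
merge X(4) and Q(10): 14
merge Y(12) and 14: 26
merge P(16) and V(19): 35
merge R(24) and 26: 50
merge W(29) and 35: 64
merge 50 and 64: 114
Each symbol's bit-cost is frequency × depth; summing gives 303 bits (equivalently 14 + 26 + 35 + 50 + 64 + 114).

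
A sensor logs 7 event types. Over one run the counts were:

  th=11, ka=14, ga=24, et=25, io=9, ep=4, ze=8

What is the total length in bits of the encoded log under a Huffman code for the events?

Merge the two smallest weights repeatedly:
ep(4) + ze(8) → 12
io(9) + th(11) → 20
12 + ka(14) → 26
20 + ga(24) → 44
et(25) + 26 → 51
44 + 51 → 95
The encoded length is the sum of every internal node's weight: 12 + 20 + 26 + 44 + 51 + 95 = 248 bits.

248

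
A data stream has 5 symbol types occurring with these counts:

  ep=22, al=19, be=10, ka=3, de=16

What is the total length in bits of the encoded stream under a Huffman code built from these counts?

153

Build the Huffman tree bottom-up:
combine ka(3), be(10) → 13
combine 13, de(16) → 29
combine al(19), ep(22) → 41
combine 29, 41 → 70
Each symbol's bit-cost is frequency × depth; summing gives 153 bits (equivalently 13 + 29 + 41 + 70).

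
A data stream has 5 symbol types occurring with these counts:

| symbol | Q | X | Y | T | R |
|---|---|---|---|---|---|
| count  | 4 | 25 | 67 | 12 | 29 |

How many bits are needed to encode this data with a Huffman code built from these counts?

Merge the two smallest weights repeatedly:
Q(4) + T(12) → 16
16 + X(25) → 41
R(29) + 41 → 70
Y(67) + 70 → 137
The encoded length is the sum of every internal node's weight: 16 + 41 + 70 + 137 = 264 bits.

264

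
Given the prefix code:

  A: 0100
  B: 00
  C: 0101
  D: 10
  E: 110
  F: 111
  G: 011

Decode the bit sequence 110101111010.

Read left to right; each codeword is recognised as soon as it completes (prefix code):
  110→E | 10→D | 111→F | 10→D | 10→D
Decoded message: EDFDD

EDFDD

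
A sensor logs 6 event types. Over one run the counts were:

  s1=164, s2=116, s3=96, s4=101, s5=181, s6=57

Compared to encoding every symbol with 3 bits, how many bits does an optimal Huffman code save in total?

Fixed-length: 3 bits × 715 symbols = 2145 bits.
Huffman merges:
s6(57) + s3(96) → 153
s4(101) + s2(116) → 217
153 + s1(164) → 317
s5(181) + 217 → 398
317 + 398 → 715
Huffman total = 153 + 217 + 317 + 398 + 715 = 1800 bits.
Saving = 2145 − 1800 = 345 bits.

345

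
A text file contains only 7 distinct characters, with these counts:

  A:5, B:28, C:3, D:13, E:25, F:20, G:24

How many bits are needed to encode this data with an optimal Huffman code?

Merge the two smallest weights repeatedly:
C(3) + A(5) → 8
8 + D(13) → 21
F(20) + 21 → 41
G(24) + E(25) → 49
B(28) + 41 → 69
49 + 69 → 118
The encoded length is the sum of every internal node's weight: 8 + 21 + 41 + 49 + 69 + 118 = 306 bits.

306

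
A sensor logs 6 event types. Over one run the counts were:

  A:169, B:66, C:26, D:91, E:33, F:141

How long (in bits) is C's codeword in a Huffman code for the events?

Repeatedly merge the two smallest:
merge C(26) and E(33): 59
merge 59 and B(66): 125
merge D(91) and 125: 216
merge F(141) and A(169): 310
merge 216 and 310: 526
C's leaf is at depth 4, giving a 4-bit codeword.

4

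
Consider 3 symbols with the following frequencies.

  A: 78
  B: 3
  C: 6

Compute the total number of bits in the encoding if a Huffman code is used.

96

Build the Huffman tree bottom-up:
merge B(3) and C(6): 9
merge 9 and A(78): 87
Total encoded bits = sum of merged weights = 9 + 87 = 96.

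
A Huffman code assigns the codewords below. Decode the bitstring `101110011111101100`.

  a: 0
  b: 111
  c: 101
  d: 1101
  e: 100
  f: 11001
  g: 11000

cfbde

Read left to right; each codeword is recognised as soon as it completes (prefix code):
  101→c | 11001→f | 111→b | 1101→d | 100→e
Decoded message: cfbde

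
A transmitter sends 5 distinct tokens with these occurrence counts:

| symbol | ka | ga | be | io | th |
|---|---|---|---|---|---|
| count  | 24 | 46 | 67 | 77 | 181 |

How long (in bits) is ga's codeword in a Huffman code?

4

Repeatedly merge the two smallest:
ka(24) + ga(46) → 70
be(67) + 70 → 137
io(77) + 137 → 214
th(181) + 214 → 395
ga sits 4 levels below the root, so its codeword is 4 bits.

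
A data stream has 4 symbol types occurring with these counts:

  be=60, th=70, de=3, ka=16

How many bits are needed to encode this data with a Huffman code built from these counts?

Build the Huffman tree bottom-up:
combine de(3), ka(16) → 19
combine 19, be(60) → 79
combine th(70), 79 → 149
The encoded length is the sum of every internal node's weight: 19 + 79 + 149 = 247 bits.

247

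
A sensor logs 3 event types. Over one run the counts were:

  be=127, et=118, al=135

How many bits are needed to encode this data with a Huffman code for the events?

625

Greedily combine the two least-frequent nodes:
combine et(118), be(127) → 245
combine al(135), 245 → 380
The encoded length is the sum of every internal node's weight: 245 + 380 = 625 bits.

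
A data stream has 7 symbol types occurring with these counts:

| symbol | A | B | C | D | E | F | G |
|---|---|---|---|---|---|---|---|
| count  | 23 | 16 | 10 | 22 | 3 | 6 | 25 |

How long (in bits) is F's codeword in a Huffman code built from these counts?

5

Huffman merges, smallest pair first:
E(3) + F(6) → 9
9 + C(10) → 19
B(16) + 19 → 35
D(22) + A(23) → 45
G(25) + 35 → 60
45 + 60 → 105
F's leaf is at depth 5, giving a 5-bit codeword.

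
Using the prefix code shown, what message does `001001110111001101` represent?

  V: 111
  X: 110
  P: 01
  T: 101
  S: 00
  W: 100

Read left to right; each codeword is recognised as soon as it completes (prefix code):
  00→S | 100→W | 111→V | 01→P | 110→X | 01→P | 101→T
Decoded message: SWVPXPT

SWVPXPT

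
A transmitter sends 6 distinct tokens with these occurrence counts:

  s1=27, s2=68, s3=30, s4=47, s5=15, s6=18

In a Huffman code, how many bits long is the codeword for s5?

3

Build the tree from the bottom:
combine s5(15), s6(18) → 33
combine s1(27), s3(30) → 57
combine 33, s4(47) → 80
combine 57, s2(68) → 125
combine 80, 125 → 205
s5 sits 3 levels below the root, so its codeword is 3 bits.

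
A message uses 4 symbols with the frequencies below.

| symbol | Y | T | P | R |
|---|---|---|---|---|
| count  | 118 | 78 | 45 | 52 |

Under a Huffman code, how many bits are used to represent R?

3

Repeatedly merge the two smallest:
combine P(45), R(52) → 97
combine T(78), 97 → 175
combine Y(118), 175 → 293
The subtree containing R is merged 3 times, so code length = 3.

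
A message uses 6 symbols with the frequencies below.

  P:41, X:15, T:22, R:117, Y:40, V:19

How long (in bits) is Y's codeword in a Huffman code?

Build the tree from the bottom:
combine X(15), V(19) → 34
combine T(22), 34 → 56
combine Y(40), P(41) → 81
combine 56, 81 → 137
combine R(117), 137 → 254
Y sits 3 levels below the root, so its codeword is 3 bits.

3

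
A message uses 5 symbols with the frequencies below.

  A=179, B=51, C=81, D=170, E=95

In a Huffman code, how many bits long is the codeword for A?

Build the tree from the bottom:
combine B(51), C(81) → 132
combine E(95), 132 → 227
combine D(170), A(179) → 349
combine 227, 349 → 576
A's leaf is at depth 2, giving a 2-bit codeword.

2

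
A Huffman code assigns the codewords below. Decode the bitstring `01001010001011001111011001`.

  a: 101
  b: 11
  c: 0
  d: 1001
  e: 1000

Read left to right; each codeword is recognised as soon as it completes (prefix code):
  0→c | 1001→d | 0→c | 1000→e | 101→a | 1001→d | 11→b | 101→a | 1001→d
Decoded message: cdceadbad

cdceadbad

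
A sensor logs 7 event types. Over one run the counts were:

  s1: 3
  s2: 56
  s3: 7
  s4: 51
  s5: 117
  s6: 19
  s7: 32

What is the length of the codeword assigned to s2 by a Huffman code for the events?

Build the tree from the bottom:
combine s1(3), s3(7) → 10
combine 10, s6(19) → 29
combine 29, s7(32) → 61
combine s4(51), s2(56) → 107
combine 61, 107 → 168
combine s5(117), 168 → 285
s2's leaf is at depth 3, giving a 3-bit codeword.

3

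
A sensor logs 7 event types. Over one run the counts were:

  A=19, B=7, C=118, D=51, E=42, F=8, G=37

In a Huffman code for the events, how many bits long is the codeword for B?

5

Huffman merges, smallest pair first:
combine B(7), F(8) → 15
combine 15, A(19) → 34
combine 34, G(37) → 71
combine E(42), D(51) → 93
combine 71, 93 → 164
combine C(118), 164 → 282
B's leaf is at depth 5, giving a 5-bit codeword.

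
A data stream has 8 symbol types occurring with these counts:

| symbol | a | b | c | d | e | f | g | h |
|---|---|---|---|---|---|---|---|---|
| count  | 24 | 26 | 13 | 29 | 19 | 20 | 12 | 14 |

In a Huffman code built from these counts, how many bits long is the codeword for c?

4

Huffman merges, smallest pair first:
g(12) + c(13) → 25
h(14) + e(19) → 33
f(20) + a(24) → 44
25 + b(26) → 51
d(29) + 33 → 62
44 + 51 → 95
62 + 95 → 157
c sits 4 levels below the root, so its codeword is 4 bits.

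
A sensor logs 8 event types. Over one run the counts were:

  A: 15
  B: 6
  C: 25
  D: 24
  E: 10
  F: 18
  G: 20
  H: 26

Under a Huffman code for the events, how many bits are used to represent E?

4

Huffman merges, smallest pair first:
B(6) + E(10) → 16
A(15) + 16 → 31
F(18) + G(20) → 38
D(24) + C(25) → 49
H(26) + 31 → 57
38 + 49 → 87
57 + 87 → 144
E's leaf is at depth 4, giving a 4-bit codeword.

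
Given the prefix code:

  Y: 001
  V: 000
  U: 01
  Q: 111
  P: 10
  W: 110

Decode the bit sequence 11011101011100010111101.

WQUUWYUQU

Read left to right; each codeword is recognised as soon as it completes (prefix code):
  110→W | 111→Q | 01→U | 01→U | 110→W | 001→Y | 01→U | 111→Q | 01→U
Decoded message: WQUUWYUQU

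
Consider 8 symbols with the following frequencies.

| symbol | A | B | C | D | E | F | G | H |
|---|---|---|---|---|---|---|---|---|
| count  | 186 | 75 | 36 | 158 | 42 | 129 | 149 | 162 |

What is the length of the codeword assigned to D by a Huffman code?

3

Repeatedly merge the two smallest:
combine C(36), E(42) → 78
combine B(75), 78 → 153
combine F(129), G(149) → 278
combine 153, D(158) → 311
combine H(162), A(186) → 348
combine 278, 311 → 589
combine 348, 589 → 937
D sits 3 levels below the root, so its codeword is 3 bits.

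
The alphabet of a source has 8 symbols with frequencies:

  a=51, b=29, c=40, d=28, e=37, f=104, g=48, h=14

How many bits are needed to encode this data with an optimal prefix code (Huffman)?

991

Merge the two smallest weights repeatedly:
merge h(14) and d(28): 42
merge b(29) and e(37): 66
merge c(40) and 42: 82
merge g(48) and a(51): 99
merge 66 and 82: 148
merge 99 and f(104): 203
merge 148 and 203: 351
Each symbol's bit-cost is frequency × depth; summing gives 991 bits (equivalently 42 + 66 + 82 + 99 + 148 + 203 + 351).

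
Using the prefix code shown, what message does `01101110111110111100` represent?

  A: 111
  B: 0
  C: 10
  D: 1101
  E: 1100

BDDACACB

Read left to right; each codeword is recognised as soon as it completes (prefix code):
  0→B | 1101→D | 1101→D | 111→A | 10→C | 111→A | 10→C | 0→B
Decoded message: BDDACACB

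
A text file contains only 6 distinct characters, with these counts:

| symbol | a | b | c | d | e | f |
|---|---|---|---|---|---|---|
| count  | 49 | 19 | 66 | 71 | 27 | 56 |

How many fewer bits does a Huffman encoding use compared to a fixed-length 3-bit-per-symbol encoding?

Fixed-length: 3 bits × 288 symbols = 864 bits.
Huffman merges:
b(19) + e(27) → 46
46 + a(49) → 95
f(56) + c(66) → 122
d(71) + 95 → 166
122 + 166 → 288
Huffman total = 46 + 95 + 122 + 166 + 288 = 717 bits.
Saving = 864 − 717 = 147 bits.

147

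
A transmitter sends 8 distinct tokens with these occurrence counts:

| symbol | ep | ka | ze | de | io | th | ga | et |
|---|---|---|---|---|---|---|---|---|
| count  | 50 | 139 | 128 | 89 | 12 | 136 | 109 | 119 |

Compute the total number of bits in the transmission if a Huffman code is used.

2269

Merge the two smallest weights repeatedly:
io(12) + ep(50) → 62
62 + de(89) → 151
ga(109) + et(119) → 228
ze(128) + th(136) → 264
ka(139) + 151 → 290
228 + 264 → 492
290 + 492 → 782
The encoded length is the sum of every internal node's weight: 62 + 151 + 228 + 264 + 290 + 492 + 782 = 2269 bits.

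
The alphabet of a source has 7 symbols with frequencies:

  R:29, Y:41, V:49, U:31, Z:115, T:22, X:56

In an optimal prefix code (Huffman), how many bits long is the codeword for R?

4

Huffman merges, smallest pair first:
combine T(22), R(29) → 51
combine U(31), Y(41) → 72
combine V(49), 51 → 100
combine X(56), 72 → 128
combine 100, Z(115) → 215
combine 128, 215 → 343
R sits 4 levels below the root, so its codeword is 4 bits.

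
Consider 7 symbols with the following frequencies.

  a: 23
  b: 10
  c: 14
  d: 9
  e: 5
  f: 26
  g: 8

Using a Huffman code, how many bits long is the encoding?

Merge the two smallest weights repeatedly:
merge e(5) and g(8): 13
merge d(9) and b(10): 19
merge 13 and c(14): 27
merge 19 and a(23): 42
merge f(26) and 27: 53
merge 42 and 53: 95
Total encoded bits = sum of merged weights = 13 + 19 + 27 + 42 + 53 + 95 = 249.

249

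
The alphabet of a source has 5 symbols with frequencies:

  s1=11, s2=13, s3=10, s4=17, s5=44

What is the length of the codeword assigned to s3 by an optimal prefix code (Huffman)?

Huffman merges, smallest pair first:
s3(10) + s1(11) → 21
s2(13) + s4(17) → 30
21 + 30 → 51
s5(44) + 51 → 95
s3 sits 3 levels below the root, so its codeword is 3 bits.

3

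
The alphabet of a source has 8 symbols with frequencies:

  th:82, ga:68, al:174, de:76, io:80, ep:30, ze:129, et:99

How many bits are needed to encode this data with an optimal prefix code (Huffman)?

2138

Greedily combine the two least-frequent nodes:
merge ep(30) and ga(68): 98
merge de(76) and io(80): 156
merge th(82) and 98: 180
merge et(99) and ze(129): 228
merge 156 and al(174): 330
merge 180 and 228: 408
merge 330 and 408: 738
Total encoded bits = sum of merged weights = 98 + 156 + 180 + 228 + 330 + 408 + 738 = 2138.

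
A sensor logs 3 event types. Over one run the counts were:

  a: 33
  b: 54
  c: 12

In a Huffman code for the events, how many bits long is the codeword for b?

Build the tree from the bottom:
combine c(12), a(33) → 45
combine 45, b(54) → 99
b is a child of the root — depth 1, so its codeword is a single bit.

1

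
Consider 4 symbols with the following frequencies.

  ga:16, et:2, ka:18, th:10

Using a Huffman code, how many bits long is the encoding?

Greedily combine the two least-frequent nodes:
merge et(2) and th(10): 12
merge 12 and ga(16): 28
merge ka(18) and 28: 46
Total encoded bits = sum of merged weights = 12 + 28 + 46 = 86.

86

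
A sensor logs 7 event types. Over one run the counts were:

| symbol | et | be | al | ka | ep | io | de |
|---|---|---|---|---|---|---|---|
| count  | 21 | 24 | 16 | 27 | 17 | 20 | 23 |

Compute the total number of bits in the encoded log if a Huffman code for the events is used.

Merge the two smallest weights repeatedly:
al(16) + ep(17) → 33
io(20) + et(21) → 41
de(23) + be(24) → 47
ka(27) + 33 → 60
41 + 47 → 88
60 + 88 → 148
Each symbol's bit-cost is frequency × depth; summing gives 417 bits (equivalently 33 + 41 + 47 + 60 + 88 + 148).

417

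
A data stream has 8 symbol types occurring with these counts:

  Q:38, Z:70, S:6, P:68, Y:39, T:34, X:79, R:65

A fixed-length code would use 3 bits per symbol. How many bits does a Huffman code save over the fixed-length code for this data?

Fixed-length: 3 bits × 399 symbols = 1197 bits.
Huffman merges:
combine S(6), T(34) → 40
combine Q(38), Y(39) → 77
combine 40, R(65) → 105
combine P(68), Z(70) → 138
combine 77, X(79) → 156
combine 105, 138 → 243
combine 156, 243 → 399
Huffman total = 40 + 77 + 105 + 138 + 156 + 243 + 399 = 1158 bits.
Saving = 1197 − 1158 = 39 bits.

39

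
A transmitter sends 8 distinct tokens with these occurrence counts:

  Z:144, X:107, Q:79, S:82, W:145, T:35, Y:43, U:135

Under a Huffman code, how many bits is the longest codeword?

Merge the two lowest-weight nodes at each step:
combine T(35), Y(43) → 78
combine 78, Q(79) → 157
combine S(82), X(107) → 189
combine U(135), Z(144) → 279
combine W(145), 157 → 302
combine 189, 279 → 468
combine 302, 468 → 770
The first pair merged (T, Y) ends up deepest, at depth 4.

4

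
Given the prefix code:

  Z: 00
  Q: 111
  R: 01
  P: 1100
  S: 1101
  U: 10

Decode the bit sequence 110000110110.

PZSU

Read left to right; each codeword is recognised as soon as it completes (prefix code):
  1100→P | 00→Z | 1101→S | 10→U
Decoded message: PZSU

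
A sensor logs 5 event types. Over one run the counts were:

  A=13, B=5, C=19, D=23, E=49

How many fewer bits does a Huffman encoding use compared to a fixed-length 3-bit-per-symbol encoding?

Fixed-length: 3 bits × 109 symbols = 327 bits.
Huffman merges:
merge B(5) and A(13): 18
merge 18 and C(19): 37
merge D(23) and 37: 60
merge E(49) and 60: 109
Huffman total = 18 + 37 + 60 + 109 = 224 bits.
Saving = 327 − 224 = 103 bits.

103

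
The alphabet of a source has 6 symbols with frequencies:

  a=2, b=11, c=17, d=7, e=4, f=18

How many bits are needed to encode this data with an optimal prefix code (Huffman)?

Merge the two smallest weights repeatedly:
a(2) + e(4) → 6
6 + d(7) → 13
b(11) + 13 → 24
c(17) + f(18) → 35
24 + 35 → 59
The encoded length is the sum of every internal node's weight: 6 + 13 + 24 + 35 + 59 = 137 bits.

137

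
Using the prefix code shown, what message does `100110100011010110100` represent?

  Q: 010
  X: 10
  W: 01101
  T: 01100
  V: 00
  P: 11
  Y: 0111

Read left to right; each codeword is recognised as soon as it completes (prefix code):
  10→X | 01101→W | 00→V | 01101→W | 01101→W | 00→V
Decoded message: XWVWWV

XWVWWV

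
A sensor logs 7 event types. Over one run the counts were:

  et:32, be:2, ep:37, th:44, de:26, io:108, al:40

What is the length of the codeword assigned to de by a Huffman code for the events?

Huffman merges, smallest pair first:
merge be(2) and de(26): 28
merge 28 and et(32): 60
merge ep(37) and al(40): 77
merge th(44) and 60: 104
merge 77 and 104: 181
merge io(108) and 181: 289
de sits 5 levels below the root, so its codeword is 5 bits.

5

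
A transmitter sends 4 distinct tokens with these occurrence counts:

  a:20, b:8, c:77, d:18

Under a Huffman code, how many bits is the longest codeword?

Merge the two lowest-weight nodes at each step:
b(8) + d(18) → 26
a(20) + 26 → 46
46 + c(77) → 123
The first pair merged (b, d) ends up deepest, at depth 3.

3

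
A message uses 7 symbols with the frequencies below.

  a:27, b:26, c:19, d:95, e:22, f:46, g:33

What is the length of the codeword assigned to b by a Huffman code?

Build the tree from the bottom:
combine c(19), e(22) → 41
combine b(26), a(27) → 53
combine g(33), 41 → 74
combine f(46), 53 → 99
combine 74, d(95) → 169
combine 99, 169 → 268
The subtree containing b is merged 3 times, so code length = 3.

3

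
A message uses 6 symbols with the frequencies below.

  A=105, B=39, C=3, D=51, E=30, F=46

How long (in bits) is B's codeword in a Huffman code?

Build the tree from the bottom:
merge C(3) and E(30): 33
merge 33 and B(39): 72
merge F(46) and D(51): 97
merge 72 and 97: 169
merge A(105) and 169: 274
B's leaf is at depth 3, giving a 3-bit codeword.

3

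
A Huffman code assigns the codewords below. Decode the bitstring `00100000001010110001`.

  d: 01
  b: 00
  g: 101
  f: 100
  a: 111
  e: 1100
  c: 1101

bfbbdddfd

Read left to right; each codeword is recognised as soon as it completes (prefix code):
  00→b | 100→f | 00→b | 00→b | 01→d | 01→d | 01→d | 100→f | 01→d
Decoded message: bfbbdddfd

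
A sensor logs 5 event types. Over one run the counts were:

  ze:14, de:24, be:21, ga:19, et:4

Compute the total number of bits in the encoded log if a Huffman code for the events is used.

Merge the two smallest weights repeatedly:
merge et(4) and ze(14): 18
merge 18 and ga(19): 37
merge be(21) and de(24): 45
merge 37 and 45: 82
Each symbol's bit-cost is frequency × depth; summing gives 182 bits (equivalently 18 + 37 + 45 + 82).

182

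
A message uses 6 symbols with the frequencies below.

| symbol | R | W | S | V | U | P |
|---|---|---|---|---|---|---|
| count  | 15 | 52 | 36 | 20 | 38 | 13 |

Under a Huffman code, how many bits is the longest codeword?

4

Merge the two lowest-weight nodes at each step:
merge P(13) and R(15): 28
merge V(20) and 28: 48
merge S(36) and U(38): 74
merge 48 and W(52): 100
merge 74 and 100: 174
The rarest symbols sit at the bottom; the longest codeword is 4 bits.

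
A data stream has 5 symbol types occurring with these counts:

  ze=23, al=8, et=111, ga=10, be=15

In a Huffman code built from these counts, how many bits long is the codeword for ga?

4

Repeatedly merge the two smallest:
merge al(8) and ga(10): 18
merge be(15) and 18: 33
merge ze(23) and 33: 56
merge 56 and et(111): 167
ga sits 4 levels below the root, so its codeword is 4 bits.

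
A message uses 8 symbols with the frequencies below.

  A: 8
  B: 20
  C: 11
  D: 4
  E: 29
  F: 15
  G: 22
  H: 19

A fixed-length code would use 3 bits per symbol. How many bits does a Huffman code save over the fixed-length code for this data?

Fixed-length: 3 bits × 128 symbols = 384 bits.
Huffman merges:
D(4) + A(8) → 12
C(11) + 12 → 23
F(15) + H(19) → 34
B(20) + G(22) → 42
23 + E(29) → 52
34 + 42 → 76
52 + 76 → 128
Huffman total = 12 + 23 + 34 + 42 + 52 + 76 + 128 = 367 bits.
Saving = 384 − 367 = 17 bits.

17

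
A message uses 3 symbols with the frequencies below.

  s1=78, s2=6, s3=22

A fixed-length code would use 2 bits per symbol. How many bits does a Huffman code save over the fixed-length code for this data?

78

Fixed-length: 2 bits × 106 symbols = 212 bits.
Huffman merges:
s2(6) + s3(22) → 28
28 + s1(78) → 106
Huffman total = 28 + 106 = 134 bits.
Saving = 212 − 134 = 78 bits.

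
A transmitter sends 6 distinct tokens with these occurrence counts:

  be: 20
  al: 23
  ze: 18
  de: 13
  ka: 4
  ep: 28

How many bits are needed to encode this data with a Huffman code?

264

Greedily combine the two least-frequent nodes:
ka(4) + de(13) → 17
17 + ze(18) → 35
be(20) + al(23) → 43
ep(28) + 35 → 63
43 + 63 → 106
The encoded length is the sum of every internal node's weight: 17 + 35 + 43 + 63 + 106 = 264 bits.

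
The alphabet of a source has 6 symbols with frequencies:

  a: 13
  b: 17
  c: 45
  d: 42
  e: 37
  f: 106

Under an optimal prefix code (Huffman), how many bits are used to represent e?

3

Build the tree from the bottom:
merge a(13) and b(17): 30
merge 30 and e(37): 67
merge d(42) and c(45): 87
merge 67 and 87: 154
merge f(106) and 154: 260
The subtree containing e is merged 3 times, so code length = 3.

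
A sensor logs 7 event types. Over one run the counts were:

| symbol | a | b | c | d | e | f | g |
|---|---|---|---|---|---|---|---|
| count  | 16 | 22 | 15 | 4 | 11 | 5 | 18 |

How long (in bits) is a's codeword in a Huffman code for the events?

3

Repeatedly merge the two smallest:
combine d(4), f(5) → 9
combine 9, e(11) → 20
combine c(15), a(16) → 31
combine g(18), 20 → 38
combine b(22), 31 → 53
combine 38, 53 → 91
The subtree containing a is merged 3 times, so code length = 3.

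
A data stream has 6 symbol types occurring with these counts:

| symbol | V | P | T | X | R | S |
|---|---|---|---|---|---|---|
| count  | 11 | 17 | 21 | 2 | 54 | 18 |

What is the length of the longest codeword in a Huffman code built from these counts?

Merge the two lowest-weight nodes at each step:
combine X(2), V(11) → 13
combine 13, P(17) → 30
combine S(18), T(21) → 39
combine 30, 39 → 69
combine R(54), 69 → 123
The rarest symbols sit at the bottom; the longest codeword is 4 bits.

4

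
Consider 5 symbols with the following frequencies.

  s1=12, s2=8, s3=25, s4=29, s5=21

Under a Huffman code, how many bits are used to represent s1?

Build the tree from the bottom:
combine s2(8), s1(12) → 20
combine 20, s5(21) → 41
combine s3(25), s4(29) → 54
combine 41, 54 → 95
s1's leaf is at depth 3, giving a 3-bit codeword.

3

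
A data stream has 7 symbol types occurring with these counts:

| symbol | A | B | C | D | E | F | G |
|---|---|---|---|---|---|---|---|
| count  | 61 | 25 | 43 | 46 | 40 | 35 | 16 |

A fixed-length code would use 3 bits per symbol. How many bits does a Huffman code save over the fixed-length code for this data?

Fixed-length: 3 bits × 266 symbols = 798 bits.
Huffman merges:
combine G(16), B(25) → 41
combine F(35), E(40) → 75
combine 41, C(43) → 84
combine D(46), A(61) → 107
combine 75, 84 → 159
combine 107, 159 → 266
Huffman total = 41 + 75 + 84 + 107 + 159 + 266 = 732 bits.
Saving = 798 − 732 = 66 bits.

66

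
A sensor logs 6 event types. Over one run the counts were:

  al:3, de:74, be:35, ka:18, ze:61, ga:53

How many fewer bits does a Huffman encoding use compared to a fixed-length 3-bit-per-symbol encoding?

Fixed-length: 3 bits × 244 symbols = 732 bits.
Huffman merges:
combine al(3), ka(18) → 21
combine 21, be(35) → 56
combine ga(53), 56 → 109
combine ze(61), de(74) → 135
combine 109, 135 → 244
Huffman total = 21 + 56 + 109 + 135 + 244 = 565 bits.
Saving = 732 − 565 = 167 bits.

167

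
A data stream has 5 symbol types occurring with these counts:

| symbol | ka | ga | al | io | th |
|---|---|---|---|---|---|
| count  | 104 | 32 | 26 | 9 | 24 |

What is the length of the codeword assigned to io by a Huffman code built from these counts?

3

Huffman merges, smallest pair first:
combine io(9), th(24) → 33
combine al(26), ga(32) → 58
combine 33, 58 → 91
combine 91, ka(104) → 195
The subtree containing io is merged 3 times, so code length = 3.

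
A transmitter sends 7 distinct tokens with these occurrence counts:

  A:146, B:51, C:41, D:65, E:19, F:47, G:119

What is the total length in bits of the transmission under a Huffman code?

Build the Huffman tree bottom-up:
E(19) + C(41) → 60
F(47) + B(51) → 98
60 + D(65) → 125
98 + G(119) → 217
125 + A(146) → 271
217 + 271 → 488
Total encoded bits = sum of merged weights = 60 + 98 + 125 + 217 + 271 + 488 = 1259.

1259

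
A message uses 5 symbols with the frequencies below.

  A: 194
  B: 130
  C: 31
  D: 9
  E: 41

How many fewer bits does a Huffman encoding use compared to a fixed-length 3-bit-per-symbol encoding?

Fixed-length: 3 bits × 405 symbols = 1215 bits.
Huffman merges:
D(9) + C(31) → 40
40 + E(41) → 81
81 + B(130) → 211
A(194) + 211 → 405
Huffman total = 40 + 81 + 211 + 405 = 737 bits.
Saving = 1215 − 737 = 478 bits.

478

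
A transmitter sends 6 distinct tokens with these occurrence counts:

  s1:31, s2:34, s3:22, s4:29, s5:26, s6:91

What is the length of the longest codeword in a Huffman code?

4

Merge the two lowest-weight nodes at each step:
s3(22) + s5(26) → 48
s4(29) + s1(31) → 60
s2(34) + 48 → 82
60 + 82 → 142
s6(91) + 142 → 233
Maximum depth reached is 4.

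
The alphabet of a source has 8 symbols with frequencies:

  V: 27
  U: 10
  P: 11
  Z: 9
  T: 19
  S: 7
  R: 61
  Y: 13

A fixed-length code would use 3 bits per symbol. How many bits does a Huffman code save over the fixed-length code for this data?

Fixed-length: 3 bits × 157 symbols = 471 bits.
Huffman merges:
combine S(7), Z(9) → 16
combine U(10), P(11) → 21
combine Y(13), 16 → 29
combine T(19), 21 → 40
combine V(27), 29 → 56
combine 40, 56 → 96
combine R(61), 96 → 157
Huffman total = 16 + 21 + 29 + 40 + 56 + 96 + 157 = 415 bits.
Saving = 471 − 415 = 56 bits.

56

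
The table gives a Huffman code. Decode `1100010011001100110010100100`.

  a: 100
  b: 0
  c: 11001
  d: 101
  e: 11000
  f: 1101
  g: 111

eacacbaa

Read left to right; each codeword is recognised as soon as it completes (prefix code):
  11000→e | 100→a | 11001→c | 100→a | 11001→c | 0→b | 100→a | 100→a
Decoded message: eacacbaa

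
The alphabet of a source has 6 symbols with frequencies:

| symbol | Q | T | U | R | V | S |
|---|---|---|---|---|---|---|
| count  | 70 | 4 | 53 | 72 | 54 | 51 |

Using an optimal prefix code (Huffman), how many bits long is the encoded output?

770

Merge the two smallest weights repeatedly:
merge T(4) and S(51): 55
merge U(53) and V(54): 107
merge 55 and Q(70): 125
merge R(72) and 107: 179
merge 125 and 179: 304
Each symbol's bit-cost is frequency × depth; summing gives 770 bits (equivalently 55 + 107 + 125 + 179 + 304).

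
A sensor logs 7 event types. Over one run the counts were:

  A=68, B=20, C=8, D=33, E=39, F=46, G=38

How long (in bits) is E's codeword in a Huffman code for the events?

Repeatedly merge the two smallest:
merge C(8) and B(20): 28
merge 28 and D(33): 61
merge G(38) and E(39): 77
merge F(46) and 61: 107
merge A(68) and 77: 145
merge 107 and 145: 252
E sits 3 levels below the root, so its codeword is 3 bits.

3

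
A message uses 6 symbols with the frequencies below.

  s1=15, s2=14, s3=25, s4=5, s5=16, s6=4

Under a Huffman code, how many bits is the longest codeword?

Merge the two lowest-weight nodes at each step:
combine s6(4), s4(5) → 9
combine 9, s2(14) → 23
combine s1(15), s5(16) → 31
combine 23, s3(25) → 48
combine 31, 48 → 79
Maximum depth reached is 4.

4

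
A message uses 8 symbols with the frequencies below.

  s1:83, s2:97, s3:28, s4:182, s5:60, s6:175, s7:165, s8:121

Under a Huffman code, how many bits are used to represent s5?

5

Huffman merges, smallest pair first:
merge s3(28) and s5(60): 88
merge s1(83) and 88: 171
merge s2(97) and s8(121): 218
merge s7(165) and 171: 336
merge s6(175) and s4(182): 357
merge 218 and 336: 554
merge 357 and 554: 911
s5's leaf is at depth 5, giving a 5-bit codeword.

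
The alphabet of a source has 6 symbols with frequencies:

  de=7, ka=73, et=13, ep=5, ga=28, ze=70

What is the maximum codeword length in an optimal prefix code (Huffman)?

Merge the two lowest-weight nodes at each step:
combine ep(5), de(7) → 12
combine 12, et(13) → 25
combine 25, ga(28) → 53
combine 53, ze(70) → 123
combine ka(73), 123 → 196
The rarest symbols sit at the bottom; the longest codeword is 5 bits.

5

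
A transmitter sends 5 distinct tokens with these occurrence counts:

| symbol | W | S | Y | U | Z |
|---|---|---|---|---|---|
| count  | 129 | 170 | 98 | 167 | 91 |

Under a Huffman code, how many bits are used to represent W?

2

Build the tree from the bottom:
merge Z(91) and Y(98): 189
merge W(129) and U(167): 296
merge S(170) and 189: 359
merge 296 and 359: 655
The subtree containing W is merged 2 times, so code length = 2.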